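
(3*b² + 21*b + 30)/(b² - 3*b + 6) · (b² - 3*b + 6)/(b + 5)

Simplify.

Factor: 3*b² + 21*b + 30 = 3·(b + 2)·(b + 5)
Cancel the common factors (b² - 3*b + 6), (b + 5).

3*b + 6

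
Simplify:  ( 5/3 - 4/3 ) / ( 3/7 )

7/9

Numerator: 5/3 - 4/3 = 1/3
Denominator: 3/7 = 3/7
Divide: (1/3) · (7/3) = 7/9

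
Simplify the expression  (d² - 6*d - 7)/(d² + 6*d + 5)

(d - 7)/(d + 5)

Factor: d² - 6*d - 7 = (d + 1)·(d - 7);  d² + 6*d + 5 = (d + 1)·(d + 5)
Cancel the common factor (d + 1).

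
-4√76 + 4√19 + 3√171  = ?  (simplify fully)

4√76 = 8*√19; 4√19 = 4*√19; 3√171 = 9*√19
Combine: (-8 + 4 + 9)·√19 = 5*√19

5*√19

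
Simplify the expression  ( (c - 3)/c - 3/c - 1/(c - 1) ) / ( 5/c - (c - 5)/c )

Numerator: (c - 3)/c - 3/c - 1/(c - 1) = (c² - 8*c + 6)/(c² - c)
Denominator: 5/c - (c - 5)/c = (-c + 10)/c
Divide: ((c² - 8*c + 6)/(c² - c)) · (c/(-c + 10)) = (-c² + 8*c - 6)/(c² - 11*c + 10)

(-c² + 8*c - 6)/(c² - 11*c + 10)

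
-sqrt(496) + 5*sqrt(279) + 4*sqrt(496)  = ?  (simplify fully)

27*sqrt(31)

sqrt(496) = 4*sqrt(31); 5*sqrt(279) = 15*sqrt(31); 4*sqrt(496) = 16*sqrt(31)
Combine: (-4 + 15 + 16)·sqrt(31) = 27*sqrt(31)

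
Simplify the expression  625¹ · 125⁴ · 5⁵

625¹ = 5^4; 125⁴ = 5^12; 5⁵ = 5^5
Combine exponents: 5^21

5^21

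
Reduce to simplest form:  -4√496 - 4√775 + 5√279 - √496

-25*√31

4√496 = 16*√31; 4√775 = 20*√31; 5√279 = 15*√31; √496 = 4*√31
Combine: (-16 - 20 + 15 - 4)·√31 = -25*√31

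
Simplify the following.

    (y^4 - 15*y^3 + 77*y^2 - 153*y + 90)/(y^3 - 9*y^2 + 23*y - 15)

y - 6

Factor: y^4 - 15*y^3 + 77*y^2 - 153*y + 90 = (y - 1)*(y - 5)*(y - 6)*(y - 3);  y^3 - 9*y^2 + 23*y - 15 = (y - 1)*(y - 3)*(y - 5)
Cancel the common factors (y - 1), (y - 5), (y - 3).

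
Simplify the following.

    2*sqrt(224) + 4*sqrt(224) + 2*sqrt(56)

2*sqrt(224) = 8*sqrt(14); 4*sqrt(224) = 16*sqrt(14); 2*sqrt(56) = 4*sqrt(14)
Combine: (8 + 16 + 4)·sqrt(14) = 28*sqrt(14)

28*sqrt(14)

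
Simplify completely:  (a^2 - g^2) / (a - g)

Difference of squares: factor out (a - g).

a + g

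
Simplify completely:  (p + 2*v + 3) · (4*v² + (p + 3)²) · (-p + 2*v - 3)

-p⁴ - 12*p³ - 54*p² - 108*p + 16*v⁴ - 81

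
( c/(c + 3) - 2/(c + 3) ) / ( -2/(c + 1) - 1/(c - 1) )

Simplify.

(-c^3 + 2*c^2 + c - 2)/(3*c^2 + 8*c - 3)

Numerator: c/(c + 3) - 2/(c + 3) = (c - 2)/(c + 3)
Denominator: -2/(c + 1) - 1/(c - 1) = (-3*c + 1)/(c^2 - 1)
Divide: ((c - 2)/(c + 3)) · ((c^2 - 1)/(-3*c + 1)) = (-c^3 + 2*c^2 + c - 2)/(3*c^2 + 8*c - 3)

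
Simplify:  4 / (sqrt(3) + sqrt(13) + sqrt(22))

(-sqrt(858) - 3*sqrt(22) + 6*sqrt(13) + 16*sqrt(3))/15

Group as (sqrt(3) + sqrt(13)) + sqrt(22); multiply by (sqrt(3) + sqrt(13)) - sqrt(22), then rationalise the remaining surd.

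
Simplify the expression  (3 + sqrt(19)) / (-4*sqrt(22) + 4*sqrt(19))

Multiply numerator and denominator by 4*sqrt(19) + 4*sqrt(22).
Denominator becomes -48; numerator becomes 12*sqrt(19) + 12*sqrt(22) + 76 + 4*sqrt(418).

(-sqrt(418) - 19 - 3*sqrt(22) - 3*sqrt(19))/12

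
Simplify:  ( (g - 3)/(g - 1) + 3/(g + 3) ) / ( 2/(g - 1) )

(g² + 3*g - 12)/(2*g + 6)

Numerator: (g - 3)/(g - 1) + 3/(g + 3) = (g² + 3*g - 12)/(g² + 2*g - 3)
Denominator: 2/(g - 1) = 2/(g - 1)
Divide: ((g² + 3*g - 12)/(g² + 2*g - 3)) · (g/2 - 1/2) = (g² + 3*g - 12)/(2*g + 6)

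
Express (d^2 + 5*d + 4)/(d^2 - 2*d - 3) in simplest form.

(d + 4)/(d - 3)

Factor: d^2 + 5*d + 4 = (d + 4)*(d + 1);  d^2 - 2*d - 3 = (d + 1)*(d - 3)
Cancel the common factor (d + 1).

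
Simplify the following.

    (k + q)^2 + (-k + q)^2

2*k^2 + 2*q^2

Only the even-power cross terms survive.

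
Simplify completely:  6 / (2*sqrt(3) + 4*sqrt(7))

Multiply numerator and denominator by -4*sqrt(7) + 2*sqrt(3).
Denominator becomes -100; numerator becomes -24*sqrt(7) + 12*sqrt(3).

(-3*sqrt(3) + 6*sqrt(7))/25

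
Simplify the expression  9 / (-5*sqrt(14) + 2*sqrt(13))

Multiply numerator and denominator by 2*sqrt(13) + 5*sqrt(14).
Denominator becomes -298; numerator becomes 18*sqrt(13) + 45*sqrt(14).

(-45*sqrt(14) - 18*sqrt(13))/298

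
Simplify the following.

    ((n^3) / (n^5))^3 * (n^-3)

n^(-9)

Inside the bracket: (n^-2)
Raise to the power 3: (n^-6)
Multiply by (n^-3): add exponents.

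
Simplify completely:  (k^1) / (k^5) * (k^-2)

k^(-6)

Quotient: (k^-4)
Multiply by (k^-2): add exponents.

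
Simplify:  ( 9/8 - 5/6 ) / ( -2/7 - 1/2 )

-49/132

Numerator: 9/8 - 5/6 = 7/24
Denominator: -2/7 - 1/2 = -11/14
Divide: (7/24) · (-14/11) = -49/132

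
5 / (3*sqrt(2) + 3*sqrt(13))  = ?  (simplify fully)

Multiply numerator and denominator by -3*sqrt(13) + 3*sqrt(2).
Denominator becomes -99; numerator becomes -15*sqrt(13) + 15*sqrt(2).

(-5*sqrt(2) + 5*sqrt(13))/33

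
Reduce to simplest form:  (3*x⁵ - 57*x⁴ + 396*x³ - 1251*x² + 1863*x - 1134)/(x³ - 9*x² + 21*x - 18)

Factor: 3*x⁵ - 57*x⁴ + 396*x³ - 1251*x² + 1863*x - 1134 = 3·(x - 3)·(x - 6)·(x - 7)·(x² - 3*x + 3);  x³ - 9*x² + 21*x - 18 = (x² - 3*x + 3)·(x - 6)
Cancel the common factors (x² - 3*x + 3), (x - 6).

3*x² - 30*x + 63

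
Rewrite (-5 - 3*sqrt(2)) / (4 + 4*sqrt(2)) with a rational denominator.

Multiply numerator and denominator by -4*sqrt(2) + 4.
Denominator becomes -16; numerator becomes 4 + 8*sqrt(2).

(-2*sqrt(2) - 1)/4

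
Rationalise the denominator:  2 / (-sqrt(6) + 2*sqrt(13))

(sqrt(6) + 2*sqrt(13))/23

Multiply numerator and denominator by sqrt(6) + 2*sqrt(13).
Denominator becomes 46; numerator becomes 2*sqrt(6) + 4*sqrt(13).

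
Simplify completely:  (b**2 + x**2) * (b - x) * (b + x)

b**4 - x**4

Pair the conjugate factors: (b+x)(b-x) = b**2 - x**2, then repeat with the next factor.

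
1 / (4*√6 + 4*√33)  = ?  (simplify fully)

Multiply numerator and denominator by -4*√33 + 4*√6.
Denominator becomes -432; numerator becomes -4*√33 + 4*√6.

(-√6 + √33)/108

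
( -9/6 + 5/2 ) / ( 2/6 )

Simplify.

Numerator: -9/6 + 5/2 = 1
Denominator: 2/6 = 1/3
Divide: (1) · (3) = 3

3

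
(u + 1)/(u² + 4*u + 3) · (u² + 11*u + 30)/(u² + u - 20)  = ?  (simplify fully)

(u + 6)/(u² - u - 12)

Factor: u² + 4*u + 3 = (u + 1)·(u + 3);  u² + 11*u + 30 = (u + 6)·(u + 5);  u² + u - 20 = (u - 4)·(u + 5)
Cancel the common factors (u + 5), (u + 1).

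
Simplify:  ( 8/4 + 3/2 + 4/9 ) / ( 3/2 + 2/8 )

142/63

Numerator: 8/4 + 3/2 + 4/9 = 71/18
Denominator: 3/2 + 2/8 = 7/4
Divide: (71/18) · (4/7) = 142/63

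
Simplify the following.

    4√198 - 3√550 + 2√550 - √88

5*√22

4√198 = 12*√22; 3√550 = 15*√22; 2√550 = 10*√22; √88 = 2*√22
Combine: (12 - 15 + 10 - 2)·√22 = 5*√22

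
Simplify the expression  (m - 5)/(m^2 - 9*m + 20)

1/(m - 4)

Factor: m^2 - 9*m + 20 = (m - 4)*(m - 5)
Cancel the common factor (m - 5).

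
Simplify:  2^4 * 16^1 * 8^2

2^14

2^4 = 2^4; 16^1 = 2^4; 8^2 = 2^6
Combine exponents: 2^14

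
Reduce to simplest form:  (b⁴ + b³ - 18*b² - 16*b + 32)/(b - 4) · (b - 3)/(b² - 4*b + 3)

Factor: b⁴ + b³ - 18*b² - 16*b + 32 = (b - 4)·(b - 1)·(b + 4)·(b + 2);  b² - 4*b + 3 = (b - 3)·(b - 1)
Cancel the common factors (b - 3), (b - 4), (b - 1).

b² + 6*b + 8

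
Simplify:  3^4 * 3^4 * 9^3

3^14

3^4 = 3^4; 3^4 = 3^4; 9^3 = 3^6
Combine exponents: 3^14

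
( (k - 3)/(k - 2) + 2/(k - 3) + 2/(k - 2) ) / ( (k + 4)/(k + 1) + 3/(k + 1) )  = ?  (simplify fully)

(k^3 - k^2 - 3*k - 1)/(k^3 + 2*k^2 - 29*k + 42)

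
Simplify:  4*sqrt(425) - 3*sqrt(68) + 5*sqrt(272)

4*sqrt(425) = 20*sqrt(17); 3*sqrt(68) = 6*sqrt(17); 5*sqrt(272) = 20*sqrt(17)
Combine: (20 - 6 + 20)·sqrt(17) = 34*sqrt(17)

34*sqrt(17)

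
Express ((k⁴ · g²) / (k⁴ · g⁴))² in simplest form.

Inside the bracket: (g^-2)
Raise to the power 2: (g^-4)

g^(-4)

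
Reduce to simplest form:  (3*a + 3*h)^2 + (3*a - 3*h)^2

18*a^2 + 18*h^2

Write as f((3*a),(3*h)) + f((3*a),-(3*h)) and expand.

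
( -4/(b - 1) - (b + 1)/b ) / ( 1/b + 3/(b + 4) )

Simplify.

Numerator: -4/(b - 1) - (b + 1)/b = (-b² - 4*b + 1)/(b² - b)
Denominator: 1/b + 3/(b + 4) = (4*b + 4)/(b² + 4*b)
Divide: ((-b² - 4*b + 1)/(b² - b)) · ((b² + 4*b)/(4*b + 4)) = (-b³ - 8*b² - 15*b + 4)/(4*b² - 4)

(-b³ - 8*b² - 15*b + 4)/(4*b² - 4)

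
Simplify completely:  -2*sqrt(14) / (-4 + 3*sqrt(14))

Multiply numerator and denominator by -3*sqrt(14) - 4.
Denominator becomes -110; numerator becomes 8*sqrt(14) + 84.

(-42 - 4*sqrt(14))/55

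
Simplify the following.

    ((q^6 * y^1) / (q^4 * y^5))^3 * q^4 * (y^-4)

q^10/y^16

Inside the bracket: q^2 * (y^-4)
Raise to the power 3: q^6 * (y^-12)
Multiply by q^4 * (y^-4): add exponents.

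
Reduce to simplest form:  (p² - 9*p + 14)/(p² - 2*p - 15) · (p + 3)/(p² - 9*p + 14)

1/(p - 5)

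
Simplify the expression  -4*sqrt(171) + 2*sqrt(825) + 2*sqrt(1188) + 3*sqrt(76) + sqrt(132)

-6*sqrt(19) + 24*sqrt(33)

4*sqrt(171) = 12*sqrt(19); 2*sqrt(825) = 10*sqrt(33); 2*sqrt(1188) = 12*sqrt(33); 3*sqrt(76) = 6*sqrt(19); sqrt(132) = 2*sqrt(33)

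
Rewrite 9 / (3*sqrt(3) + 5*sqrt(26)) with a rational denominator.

(-27*sqrt(3) + 45*sqrt(26))/623

Multiply numerator and denominator by -5*sqrt(26) + 3*sqrt(3).
Denominator becomes -623; numerator becomes -45*sqrt(26) + 27*sqrt(3).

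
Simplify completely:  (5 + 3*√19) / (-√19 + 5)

(41 + 10*√19)/3

Multiply numerator and denominator by √19 + 5.
Denominator becomes 6; numerator becomes 82 + 20*√19.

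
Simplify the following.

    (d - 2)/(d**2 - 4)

1/(d + 2)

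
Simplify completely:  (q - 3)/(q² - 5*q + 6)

1/(q - 2)

Factor: q² - 5*q + 6 = (q - 2)·(q - 3)
Cancel the common factor (q - 3).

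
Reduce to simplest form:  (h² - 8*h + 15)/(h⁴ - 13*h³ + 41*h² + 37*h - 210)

Factor: h² - 8*h + 15 = (h - 5)·(h - 3);  h⁴ - 13*h³ + 41*h² + 37*h - 210 = (h - 5)·(h - 7)·(h - 3)·(h + 2)
Cancel the common factors (h - 5), (h - 3).

1/(h² - 5*h - 14)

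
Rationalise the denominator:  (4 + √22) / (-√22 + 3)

(-34 - 7*√22)/13

Multiply numerator and denominator by 3 + √22.
Denominator becomes -13; numerator becomes 7*√22 + 34.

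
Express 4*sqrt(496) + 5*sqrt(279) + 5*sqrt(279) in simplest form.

46*sqrt(31)

4*sqrt(496) = 16*sqrt(31); 5*sqrt(279) = 15*sqrt(31); 5*sqrt(279) = 15*sqrt(31)
Combine: (16 + 15 + 15)·sqrt(31) = 46*sqrt(31)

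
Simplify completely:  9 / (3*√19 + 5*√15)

(-9*√19 + 15*√15)/68

Multiply numerator and denominator by -3*√19 + 5*√15.
Denominator becomes 204; numerator becomes -27*√19 + 45*√15.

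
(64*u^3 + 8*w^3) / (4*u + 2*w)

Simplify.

(4*u)^3 + (2*w)^3 = (4*u + 2*w)(16*u^2 - 8*u*w + 4*w^2).

16*u^2 - 8*u*w + 4*w^2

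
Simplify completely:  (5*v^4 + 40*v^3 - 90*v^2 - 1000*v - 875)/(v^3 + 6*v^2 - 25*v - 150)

(5*v^2 + 40*v + 35)/(v + 6)

Factor: 5*v^4 + 40*v^3 - 90*v^2 - 1000*v - 875 = 5*(v + 5)*(v + 1)*(v + 7)*(v - 5);  v^3 + 6*v^2 - 25*v - 150 = (v - 5)*(v + 5)*(v + 6)
Cancel the common factors (v - 5), (v + 5).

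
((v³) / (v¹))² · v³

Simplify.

Inside the bracket: v²
Raise to the power 2: v⁴
Multiply by v³: add exponents.

v⁷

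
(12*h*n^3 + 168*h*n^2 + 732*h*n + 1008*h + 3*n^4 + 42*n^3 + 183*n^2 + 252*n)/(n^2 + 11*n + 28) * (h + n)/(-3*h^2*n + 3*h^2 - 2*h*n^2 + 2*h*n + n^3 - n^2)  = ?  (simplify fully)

Factor: 12*h*n^3 + 168*h*n^2 + 732*h*n + 1008*h + 3*n^4 + 42*n^3 + 183*n^2 + 252*n = 3*(n + 3)*(n + 4)*(n + 7)*(4*h + n);  n^2 + 11*n + 28 = (n + 4)*(n + 7);  -3*h^2*n + 3*h^2 - 2*h*n^2 + 2*h*n + n^3 - n^2 = (h + n)*(-3*h + n)*(n - 1)
Cancel the common factors (n + 7), (n + 4), (h + n).

(-12*h*n - 36*h - 3*n^2 - 9*n)/(3*h*n - 3*h - n^2 + n)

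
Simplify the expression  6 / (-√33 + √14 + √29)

Group as (√14 + √29) - √33; multiply by (√14 + √29) + √33, then rationalise the remaining surd.

(-5*√33 + 9*√29 + 24*√14 + √13398)/127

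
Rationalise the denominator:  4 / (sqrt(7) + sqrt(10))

Multiply numerator and denominator by -sqrt(7) + sqrt(10).
Denominator becomes 3; numerator becomes -4*sqrt(7) + 4*sqrt(10).

(-4*sqrt(7) + 4*sqrt(10))/3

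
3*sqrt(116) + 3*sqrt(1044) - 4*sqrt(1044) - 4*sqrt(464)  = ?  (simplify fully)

3*sqrt(116) = 6*sqrt(29); 3*sqrt(1044) = 18*sqrt(29); 4*sqrt(1044) = 24*sqrt(29); 4*sqrt(464) = 16*sqrt(29)
Combine: (6 + 18 - 24 - 16)·sqrt(29) = -16*sqrt(29)

-16*sqrt(29)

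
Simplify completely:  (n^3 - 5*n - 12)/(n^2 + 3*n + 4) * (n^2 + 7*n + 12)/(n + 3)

n^2 + n - 12

Factor: n^3 - 5*n - 12 = (n^2 + 3*n + 4)*(n - 3);  n^2 + 7*n + 12 = (n + 4)*(n + 3)
Cancel the common factors (n^2 + 3*n + 4), (n + 3).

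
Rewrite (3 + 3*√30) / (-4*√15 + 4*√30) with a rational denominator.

(√15 + √30 + 15*√2 + 30)/20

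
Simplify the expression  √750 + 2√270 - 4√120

3*√30

√750 = 5*√30; 2√270 = 6*√30; 4√120 = 8*√30
Combine: (5 + 6 - 8)·√30 = 3*√30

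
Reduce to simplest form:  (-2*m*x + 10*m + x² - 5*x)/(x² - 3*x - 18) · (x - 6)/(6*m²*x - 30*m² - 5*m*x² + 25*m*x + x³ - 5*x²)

Factor: -2*m*x + 10*m + x² - 5*x = (-2*m + x)·(x - 5);  x² - 3*x - 18 = (x + 3)·(x - 6);  6*m²*x - 30*m² - 5*m*x² + 25*m*x + x³ - 5*x² = (-3*m + x)·(-2*m + x)·(x - 5)
Cancel the common factors (-2*m + x), (x - 6), (x - 5).

1/(-3*m*x - 9*m + x² + 3*x)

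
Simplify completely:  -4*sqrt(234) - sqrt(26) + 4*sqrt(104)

-5*sqrt(26)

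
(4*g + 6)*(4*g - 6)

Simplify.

16*g**2 - 36

Difference of squares with P = 4*g, Q = 6.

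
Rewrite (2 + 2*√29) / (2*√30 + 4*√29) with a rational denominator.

(-√870 - √30 + 2*√29 + 58)/86

Multiply numerator and denominator by -2*√30 + 4*√29.
Denominator becomes 344; numerator becomes -4*√870 - 4*√30 + 8*√29 + 232.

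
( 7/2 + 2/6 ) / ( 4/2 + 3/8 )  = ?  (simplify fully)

92/57

Numerator: 7/2 + 2/6 = 23/6
Denominator: 4/2 + 3/8 = 19/8
Divide: (23/6) · (8/19) = 92/57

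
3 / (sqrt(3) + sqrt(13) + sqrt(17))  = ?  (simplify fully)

(-6*sqrt(663) - 3*sqrt(17) + 21*sqrt(13) + 81*sqrt(3))/155

Group as (sqrt(3) + sqrt(13)) + sqrt(17); multiply by (sqrt(3) + sqrt(13)) - sqrt(17), then rationalise the remaining surd.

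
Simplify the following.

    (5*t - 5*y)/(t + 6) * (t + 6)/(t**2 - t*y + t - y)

Factor: 5*t - 5*y = 5*(t - y);  t**2 - t*y + t - y = (t + 1)*(t - y)
Cancel the common factors (t + 6), (t - y).

5/(t + 1)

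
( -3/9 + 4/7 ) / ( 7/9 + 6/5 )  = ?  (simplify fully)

75/623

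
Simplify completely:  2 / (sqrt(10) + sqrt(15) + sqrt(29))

Group as (sqrt(10) + sqrt(15)) + sqrt(29); multiply by (sqrt(10) + sqrt(15)) - sqrt(29), then rationalise the remaining surd.

(-5*sqrt(174) - 2*sqrt(29) + 12*sqrt(15) + 17*sqrt(10))/146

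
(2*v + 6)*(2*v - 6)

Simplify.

4*v**2 - 36

(2*v)**2 - (6)**2 = 4*v**2 - 36.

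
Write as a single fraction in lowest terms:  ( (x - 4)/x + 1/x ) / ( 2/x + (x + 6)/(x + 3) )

(x^2 - 9)/(x^2 + 8*x + 6)

Numerator: (x - 4)/x + 1/x = (x - 3)/x
Denominator: 2/x + (x + 6)/(x + 3) = (x^2 + 8*x + 6)/(x^2 + 3*x)
Divide: ((x - 3)/x) · ((x^2 + 3*x)/(x^2 + 8*x + 6)) = (x^2 - 9)/(x^2 + 8*x + 6)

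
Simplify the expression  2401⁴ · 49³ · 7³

2401⁴ = 7^16; 49³ = 7^6; 7³ = 7^3
Combine exponents: 7^25

7^25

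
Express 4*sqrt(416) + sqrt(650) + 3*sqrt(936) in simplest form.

39*sqrt(26)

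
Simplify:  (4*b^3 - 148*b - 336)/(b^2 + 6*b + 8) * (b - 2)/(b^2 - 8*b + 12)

(4*b^2 - 16*b - 84)/(b^2 - 4*b - 12)

Factor: 4*b^3 - 148*b - 336 = 4*(b + 3)*(b + 4)*(b - 7);  b^2 + 6*b + 8 = (b + 2)*(b + 4);  b^2 - 8*b + 12 = (b - 2)*(b - 6)
Cancel the common factors (b - 2), (b + 4).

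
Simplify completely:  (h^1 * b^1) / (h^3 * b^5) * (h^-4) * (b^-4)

1/(b^8*h^6)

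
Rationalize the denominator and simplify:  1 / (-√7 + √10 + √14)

(-17*√7 + 3*√14 + 11*√10 + 28*√5)/271

Group as (√10 + √14) - √7; multiply by (√10 + √14) + √7, then rationalise the remaining surd.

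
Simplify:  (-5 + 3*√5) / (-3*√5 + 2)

Multiply numerator and denominator by 2 + 3*√5.
Denominator becomes -41; numerator becomes -9*√5 + 35.

(-35 + 9*√5)/41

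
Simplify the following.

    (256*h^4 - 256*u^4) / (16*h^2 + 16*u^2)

16*h^2 - 16*u^2

256*h^4 - 256*u^4 factors as -256*(-h + u)*(h + u)*(h^2 + u^2).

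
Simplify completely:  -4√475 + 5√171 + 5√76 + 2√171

4√475 = 20*√19; 5√171 = 15*√19; 5√76 = 10*√19; 2√171 = 6*√19
Combine: (-20 + 15 + 10 + 6)·√19 = 11*√19

11*√19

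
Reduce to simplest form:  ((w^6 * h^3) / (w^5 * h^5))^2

Inside the bracket: w^1 * (h^-2)
Raise to the power 2: w^2 * (h^-4)

w^2/h^4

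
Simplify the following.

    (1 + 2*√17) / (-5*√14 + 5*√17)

Multiply numerator and denominator by 5*√14 + 5*√17.
Denominator becomes 75; numerator becomes 5*√14 + 5*√17 + 10*√238 + 170.

(√14 + √17 + 2*√238 + 34)/15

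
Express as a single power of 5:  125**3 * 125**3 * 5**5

125**3 = 5**9; 125**3 = 5**9; 5**5 = 5**5
Combine exponents: 5**23

5**23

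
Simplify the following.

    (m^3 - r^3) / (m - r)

m^2 + m*r + r^2

m^3 - r^3 = (m - r)(m^2 + m*r + r^2).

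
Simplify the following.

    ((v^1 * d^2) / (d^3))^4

Inside the bracket: v^1 * (d^-1)
Raise to the power 4: v^4 * (d^-4)

v^4/d^4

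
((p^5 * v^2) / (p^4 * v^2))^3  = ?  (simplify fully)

p^3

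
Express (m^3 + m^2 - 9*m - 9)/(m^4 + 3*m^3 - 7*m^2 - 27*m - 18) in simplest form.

1/(m + 2)

Factor: m^3 + m^2 - 9*m - 9 = (m + 3)*(m + 1)*(m - 3);  m^4 + 3*m^3 - 7*m^2 - 27*m - 18 = (m + 3)*(m + 2)*(m - 3)*(m + 1)
Cancel the common factors (m + 3), (m - 3), (m + 1).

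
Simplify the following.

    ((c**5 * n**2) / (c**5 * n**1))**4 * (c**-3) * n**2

Inside the bracket: n**1
Raise to the power 4: n**4
Multiply by (c**-3) * n**2: add exponents.

n**6/c**3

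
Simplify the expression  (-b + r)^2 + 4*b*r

(b + r)^2

Expanding gives b^2 + 2*b*r + r^2, a perfect square.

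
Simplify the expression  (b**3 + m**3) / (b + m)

Apply the sum-of-cubes factorisation and cancel (b + m).

b**2 - b*m + m**2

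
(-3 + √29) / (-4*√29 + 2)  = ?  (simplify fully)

(-11 + √29)/46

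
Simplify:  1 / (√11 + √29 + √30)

(-√9570 + 5*√30 + 6*√29 + 24*√11)/588

Group as (√29 + √30) + √11; multiply by (√29 + √30) - √11, then rationalise the remaining surd.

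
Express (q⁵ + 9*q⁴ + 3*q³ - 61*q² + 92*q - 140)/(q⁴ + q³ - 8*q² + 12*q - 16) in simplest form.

Factor: q⁵ + 9*q⁴ + 3*q³ - 61*q² + 92*q - 140 = (q - 2)·(q + 5)·(q² - q + 2)·(q + 7);  q⁴ + q³ - 8*q² + 12*q - 16 = (q + 4)·(q - 2)·(q² - q + 2)
Cancel the common factors (q² - q + 2), (q - 2).

(q² + 12*q + 35)/(q + 4)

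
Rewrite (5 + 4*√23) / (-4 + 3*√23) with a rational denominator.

Multiply numerator and denominator by -3*√23 - 4.
Denominator becomes -191; numerator becomes -296 - 31*√23.

(31*√23 + 296)/191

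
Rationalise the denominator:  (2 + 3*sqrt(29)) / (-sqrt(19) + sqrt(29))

(2*sqrt(19) + 2*sqrt(29) + 3*sqrt(551) + 87)/10

Multiply numerator and denominator by sqrt(19) + sqrt(29).
Denominator becomes 10; numerator becomes 2*sqrt(19) + 2*sqrt(29) + 3*sqrt(551) + 87.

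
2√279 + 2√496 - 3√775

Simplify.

2√279 = 6*√31; 2√496 = 8*√31; 3√775 = 15*√31
Combine: (6 + 8 - 15)·√31 = -√31

-√31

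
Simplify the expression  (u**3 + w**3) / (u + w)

u**2 - u*w + w**2

Apply the sum-of-cubes factorisation and cancel (u + w).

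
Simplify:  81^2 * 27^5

3^23

81^2 = 3^8; 27^5 = 3^15
Combine exponents: 3^23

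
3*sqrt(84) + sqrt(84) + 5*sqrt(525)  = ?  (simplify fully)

3*sqrt(84) = 6*sqrt(21); sqrt(84) = 2*sqrt(21); 5*sqrt(525) = 25*sqrt(21)
Combine: (6 + 2 + 25)·sqrt(21) = 33*sqrt(21)

33*sqrt(21)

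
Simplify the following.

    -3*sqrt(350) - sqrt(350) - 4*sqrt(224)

-36*sqrt(14)

3*sqrt(350) = 15*sqrt(14); sqrt(350) = 5*sqrt(14); 4*sqrt(224) = 16*sqrt(14)
Combine: (-15 - 5 - 16)·sqrt(14) = -36*sqrt(14)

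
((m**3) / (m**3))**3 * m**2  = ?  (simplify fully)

Inside the bracket: 1
Raise to the power 3: 1
Multiply by m**2: add exponents.

m**2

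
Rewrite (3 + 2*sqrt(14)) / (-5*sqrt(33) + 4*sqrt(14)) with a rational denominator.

Multiply numerator and denominator by 4*sqrt(14) + 5*sqrt(33).
Denominator becomes -601; numerator becomes 12*sqrt(14) + 15*sqrt(33) + 112 + 10*sqrt(462).

(-10*sqrt(462) - 112 - 15*sqrt(33) - 12*sqrt(14))/601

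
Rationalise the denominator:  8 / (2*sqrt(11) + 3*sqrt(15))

(-16*sqrt(11) + 24*sqrt(15))/91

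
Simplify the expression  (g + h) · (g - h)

g² - h²

Pair the conjugate factors: (g+h)(g-h) = g² - h².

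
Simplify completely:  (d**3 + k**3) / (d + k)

d**2 - d*k + k**2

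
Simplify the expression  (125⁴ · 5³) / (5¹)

125⁴ = 5^12; 5³ = 5^3; 5¹ = 5^1
Combine exponents: 5^14

5^14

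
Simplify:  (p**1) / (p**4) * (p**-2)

Quotient: (p**-3)
Multiply by (p**-2): add exponents.

p**(-5)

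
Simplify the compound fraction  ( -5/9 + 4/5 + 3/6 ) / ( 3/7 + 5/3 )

Numerator: -5/9 + 4/5 + 3/6 = 67/90
Denominator: 3/7 + 5/3 = 44/21
Divide: (67/90) · (21/44) = 469/1320

469/1320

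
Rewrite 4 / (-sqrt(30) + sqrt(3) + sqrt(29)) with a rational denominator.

Group as (sqrt(3) + sqrt(29)) - sqrt(30); multiply by (sqrt(3) + sqrt(29)) + sqrt(30), then rationalise the remaining surd.

(-sqrt(30) + 2*sqrt(29) + 28*sqrt(3) + 3*sqrt(290))/43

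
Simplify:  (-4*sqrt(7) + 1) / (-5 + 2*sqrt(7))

Multiply numerator and denominator by -2*sqrt(7) - 5.
Denominator becomes -3; numerator becomes 18*sqrt(7) + 51.

-17 - 6*sqrt(7)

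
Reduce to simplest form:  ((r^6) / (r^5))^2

r^2

Inside the bracket: r^1
Raise to the power 2: r^2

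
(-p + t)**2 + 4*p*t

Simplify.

(p + t)**2

After expansion: p**2 + 2*p*t + t**2 — a perfect-square trinomial.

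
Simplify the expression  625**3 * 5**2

5**14

625**3 = 5**12; 5**2 = 5**2
Combine exponents: 5**14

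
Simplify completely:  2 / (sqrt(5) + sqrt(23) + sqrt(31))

(-4*sqrt(3565) - 6*sqrt(31) + 26*sqrt(23) + 98*sqrt(5))/451

Group as (sqrt(23) + sqrt(31)) + sqrt(5); multiply by (sqrt(23) + sqrt(31)) - sqrt(5), then rationalise the remaining surd.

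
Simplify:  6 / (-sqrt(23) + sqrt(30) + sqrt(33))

(-60*sqrt(23) + 30*sqrt(33) + 39*sqrt(30) + 9*sqrt(2530))/590

Group as (sqrt(30) + sqrt(33)) - sqrt(23); multiply by (sqrt(30) + sqrt(33)) + sqrt(23), then rationalise the remaining surd.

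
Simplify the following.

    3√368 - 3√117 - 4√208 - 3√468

-43*√13 + 12*√23

3√368 = 12*√23; 3√117 = 9*√13; 4√208 = 16*√13; 3√468 = 18*√13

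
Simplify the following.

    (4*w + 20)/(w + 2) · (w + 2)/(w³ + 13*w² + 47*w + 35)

Factor: 4*w + 20 = 4·(w + 5);  w³ + 13*w² + 47*w + 35 = (w + 1)·(w + 5)·(w + 7)
Cancel the common factors (w + 2), (w + 5).

4/(w² + 8*w + 7)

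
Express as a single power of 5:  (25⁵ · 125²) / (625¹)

5^12

25⁵ = 5^10; 125² = 5^6; 625¹ = 5^4
Combine exponents: 5^12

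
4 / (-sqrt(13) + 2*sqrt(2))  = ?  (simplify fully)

(-4*sqrt(13) - 8*sqrt(2))/5

Multiply numerator and denominator by 2*sqrt(2) + sqrt(13).
Denominator becomes -5; numerator becomes 8*sqrt(2) + 4*sqrt(13).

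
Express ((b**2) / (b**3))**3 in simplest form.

b**(-3)

Inside the bracket: (b**-1)
Raise to the power 3: (b**-3)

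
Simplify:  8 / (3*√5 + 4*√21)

Multiply numerator and denominator by -3*√5 + 4*√21.
Denominator becomes 291; numerator becomes -24*√5 + 32*√21.

(-24*√5 + 32*√21)/291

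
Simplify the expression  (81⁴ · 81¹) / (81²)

81⁴ = 3^16; 81¹ = 3^4; 81² = 3^8
Combine exponents: 3^12

3^12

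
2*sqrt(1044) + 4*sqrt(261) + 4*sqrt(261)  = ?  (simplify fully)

36*sqrt(29)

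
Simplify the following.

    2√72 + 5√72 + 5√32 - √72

2√72 = 12*√2; 5√72 = 30*√2; 5√32 = 20*√2; √72 = 6*√2
Combine: (12 + 30 + 20 - 6)·√2 = 56*√2

56*√2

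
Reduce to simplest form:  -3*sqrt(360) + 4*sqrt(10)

3*sqrt(360) = 18*sqrt(10); 4*sqrt(10) = 4*sqrt(10)
Combine: (-18 + 4)·sqrt(10) = -14*sqrt(10)

-14*sqrt(10)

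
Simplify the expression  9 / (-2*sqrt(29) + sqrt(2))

(-6*sqrt(29) - 3*sqrt(2))/38

Multiply numerator and denominator by sqrt(2) + 2*sqrt(29).
Denominator becomes -114; numerator becomes 9*sqrt(2) + 18*sqrt(29).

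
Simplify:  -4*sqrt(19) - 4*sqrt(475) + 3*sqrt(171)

4*sqrt(19) = 4*sqrt(19); 4*sqrt(475) = 20*sqrt(19); 3*sqrt(171) = 9*sqrt(19)
Combine: (-4 - 20 + 9)·sqrt(19) = -15*sqrt(19)

-15*sqrt(19)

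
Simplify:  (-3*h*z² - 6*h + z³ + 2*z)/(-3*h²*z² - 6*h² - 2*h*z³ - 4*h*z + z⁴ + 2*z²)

Factor: -3*h*z² - 6*h + z³ + 2*z = (-3*h + z)·(z² + 2);  -3*h²*z² - 6*h² - 2*h*z³ - 4*h*z + z⁴ + 2*z² = (z² + 2)·(-3*h + z)·(h + z)
Cancel the common factors (z² + 2), (-3*h + z).

1/(h + z)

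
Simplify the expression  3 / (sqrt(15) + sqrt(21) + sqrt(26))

Group as (sqrt(15) + sqrt(26)) + sqrt(21); multiply by (sqrt(15) + sqrt(26)) - sqrt(21), then rationalise the remaining surd.

(-9*sqrt(910) + 15*sqrt(26) + 30*sqrt(21) + 48*sqrt(15))/580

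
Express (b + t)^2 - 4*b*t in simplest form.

(b - t)^2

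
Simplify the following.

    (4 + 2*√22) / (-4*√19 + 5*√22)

Multiply numerator and denominator by 4*√19 + 5*√22.
Denominator becomes 246; numerator becomes 16*√19 + 20*√22 + 8*√418 + 220.

(8*√19 + 10*√22 + 4*√418 + 110)/123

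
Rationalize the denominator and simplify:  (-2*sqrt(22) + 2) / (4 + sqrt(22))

(-26 + 5*sqrt(22))/3

Multiply numerator and denominator by -sqrt(22) + 4.
Denominator becomes -6; numerator becomes -10*sqrt(22) + 52.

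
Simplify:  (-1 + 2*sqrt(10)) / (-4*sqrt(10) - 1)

Multiply numerator and denominator by -1 + 4*sqrt(10).
Denominator becomes -159; numerator becomes -6*sqrt(10) + 81.

(-27 + 2*sqrt(10))/53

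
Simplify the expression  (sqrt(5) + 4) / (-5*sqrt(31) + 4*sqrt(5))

(-20*sqrt(31) - 5*sqrt(155) - 16*sqrt(5) - 20)/695

Multiply numerator and denominator by 4*sqrt(5) + 5*sqrt(31).
Denominator becomes -695; numerator becomes 20 + 16*sqrt(5) + 5*sqrt(155) + 20*sqrt(31).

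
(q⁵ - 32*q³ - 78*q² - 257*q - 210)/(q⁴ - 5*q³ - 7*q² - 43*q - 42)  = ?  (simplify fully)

Factor: q⁵ - 32*q³ - 78*q² - 257*q - 210 = (q² + q + 6)·(q + 1)·(q + 5)·(q - 7);  q⁴ - 5*q³ - 7*q² - 43*q - 42 = (q + 1)·(q - 7)·(q² + q + 6)
Cancel the common factors (q² + q + 6), (q + 1), (q - 7).

q + 5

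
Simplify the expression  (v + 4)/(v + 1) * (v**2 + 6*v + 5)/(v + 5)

Factor: v**2 + 6*v + 5 = (v + 5)*(v + 1)
Cancel the common factors (v + 1), (v + 5).

v + 4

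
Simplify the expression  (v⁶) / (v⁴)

v²

Quotient: v²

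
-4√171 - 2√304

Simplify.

-20*√19

4√171 = 12*√19; 2√304 = 8*√19
Combine: (-12 - 8)·√19 = -20*√19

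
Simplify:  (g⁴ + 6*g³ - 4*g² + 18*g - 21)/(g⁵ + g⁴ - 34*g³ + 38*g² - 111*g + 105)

1/(g - 5)

Factor: g⁴ + 6*g³ - 4*g² + 18*g - 21 = (g - 1)·(g² + 3)·(g + 7);  g⁵ + g⁴ - 34*g³ + 38*g² - 111*g + 105 = (g² + 3)·(g + 7)·(g - 1)·(g - 5)
Cancel the common factors (g² + 3), (g - 1), (g + 7).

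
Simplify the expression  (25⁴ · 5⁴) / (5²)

25⁴ = 5^8; 5⁴ = 5^4; 5² = 5^2
Combine exponents: 5^10

5^10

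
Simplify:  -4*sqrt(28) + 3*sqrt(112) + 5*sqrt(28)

4*sqrt(28) = 8*sqrt(7); 3*sqrt(112) = 12*sqrt(7); 5*sqrt(28) = 10*sqrt(7)
Combine: (-8 + 12 + 10)·sqrt(7) = 14*sqrt(7)

14*sqrt(7)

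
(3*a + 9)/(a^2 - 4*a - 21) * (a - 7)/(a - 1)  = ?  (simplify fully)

3/(a - 1)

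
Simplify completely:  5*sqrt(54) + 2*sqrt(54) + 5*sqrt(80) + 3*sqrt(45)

5*sqrt(54) = 15*sqrt(6); 2*sqrt(54) = 6*sqrt(6); 5*sqrt(80) = 20*sqrt(5); 3*sqrt(45) = 9*sqrt(5)

21*sqrt(6) + 29*sqrt(5)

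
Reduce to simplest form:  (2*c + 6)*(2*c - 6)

(2*c)^2 - (6)^2 = 4*c^2 - 36.

4*c^2 - 36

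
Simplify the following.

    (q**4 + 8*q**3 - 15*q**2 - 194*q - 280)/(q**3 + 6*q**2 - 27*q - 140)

Factor: q**4 + 8*q**3 - 15*q**2 - 194*q - 280 = (q - 5)*(q + 2)*(q + 7)*(q + 4);  q**3 + 6*q**2 - 27*q - 140 = (q - 5)*(q + 7)*(q + 4)
Cancel the common factors (q - 5), (q + 7), (q + 4).

q + 2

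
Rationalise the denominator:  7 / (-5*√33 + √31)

Multiply numerator and denominator by √31 + 5*√33.
Denominator becomes -794; numerator becomes 7*√31 + 35*√33.

(-35*√33 - 7*√31)/794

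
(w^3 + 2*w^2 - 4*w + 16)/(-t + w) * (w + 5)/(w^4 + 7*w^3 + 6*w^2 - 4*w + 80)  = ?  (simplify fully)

-1/(t - w)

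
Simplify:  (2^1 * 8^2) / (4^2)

2^3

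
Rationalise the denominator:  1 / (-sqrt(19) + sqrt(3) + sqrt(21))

(-5*sqrt(19) + sqrt(21) + 37*sqrt(3) + 6*sqrt(133))/227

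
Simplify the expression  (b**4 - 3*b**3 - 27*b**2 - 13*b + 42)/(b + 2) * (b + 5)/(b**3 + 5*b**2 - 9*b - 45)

Factor: b**4 - 3*b**3 - 27*b**2 - 13*b + 42 = (b + 2)*(b - 1)*(b - 7)*(b + 3);  b**3 + 5*b**2 - 9*b - 45 = (b + 3)*(b + 5)*(b - 3)
Cancel the common factors (b + 2), (b + 5), (b + 3).

(b**2 - 8*b + 7)/(b - 3)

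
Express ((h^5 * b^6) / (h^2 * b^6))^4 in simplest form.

h^12

Inside the bracket: h^3
Raise to the power 4: h^12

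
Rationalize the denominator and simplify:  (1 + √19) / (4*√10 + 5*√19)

(-4*√190 - 4*√10 + 5*√19 + 95)/315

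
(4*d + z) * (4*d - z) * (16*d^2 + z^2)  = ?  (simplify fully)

Telescope via difference of squares: ((4*d)+z)((4*d)-z) = 16*d^2 - z^2, then repeat with the next factor.

256*d^4 - z^4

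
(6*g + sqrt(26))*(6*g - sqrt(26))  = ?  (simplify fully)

Product of conjugates: (P+Q)(P-Q) = P^2 - Q^2.

36*g^2 - 26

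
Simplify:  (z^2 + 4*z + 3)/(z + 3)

Factor: z^2 + 4*z + 3 = (z + 3)*(z + 1)
Cancel the common factor (z + 3).

z + 1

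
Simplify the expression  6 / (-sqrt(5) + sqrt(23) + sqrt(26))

Group as (sqrt(23) + sqrt(26)) - sqrt(5); multiply by (sqrt(23) + sqrt(26)) + sqrt(5), then rationalise the remaining surd.

(-22*sqrt(5) + sqrt(26) + 4*sqrt(23) + sqrt(2990))/38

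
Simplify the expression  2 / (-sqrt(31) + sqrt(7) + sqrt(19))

(10*sqrt(31) + 38*sqrt(19) + 86*sqrt(7) + 4*sqrt(4123))/507

Group as (sqrt(7) + sqrt(19)) - sqrt(31); multiply by (sqrt(7) + sqrt(19)) + sqrt(31), then rationalise the remaining surd.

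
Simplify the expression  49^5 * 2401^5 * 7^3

49^5 = 7^10; 2401^5 = 7^20; 7^3 = 7^3
Combine exponents: 7^33

7^33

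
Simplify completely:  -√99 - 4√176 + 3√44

√99 = 3*√11; 4√176 = 16*√11; 3√44 = 6*√11
Combine: (-3 - 16 + 6)·√11 = -13*√11

-13*√11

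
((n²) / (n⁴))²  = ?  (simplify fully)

n^(-4)

Inside the bracket: (n^-2)
Raise to the power 2: (n^-4)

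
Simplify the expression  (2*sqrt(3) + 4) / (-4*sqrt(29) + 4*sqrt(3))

(-2*sqrt(29) - sqrt(87) - 2*sqrt(3) - 3)/52

Multiply numerator and denominator by 4*sqrt(3) + 4*sqrt(29).
Denominator becomes -416; numerator becomes 24 + 16*sqrt(3) + 8*sqrt(87) + 16*sqrt(29).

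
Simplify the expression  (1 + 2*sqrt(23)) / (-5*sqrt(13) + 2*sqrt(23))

Multiply numerator and denominator by 2*sqrt(23) + 5*sqrt(13).
Denominator becomes -233; numerator becomes 2*sqrt(23) + 5*sqrt(13) + 92 + 10*sqrt(299).

(-10*sqrt(299) - 92 - 5*sqrt(13) - 2*sqrt(23))/233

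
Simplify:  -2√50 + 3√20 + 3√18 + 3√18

8*√2 + 6*√5

2√50 = 10*√2; 3√20 = 6*√5; 3√18 = 9*√2; 3√18 = 9*√2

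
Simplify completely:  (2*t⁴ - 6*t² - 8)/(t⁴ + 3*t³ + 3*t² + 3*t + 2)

Factor: 2*t⁴ - 6*t² - 8 = 2·(t² + 1)·(t + 2)·(t - 2);  t⁴ + 3*t³ + 3*t² + 3*t + 2 = (t + 1)·(t + 2)·(t² + 1)
Cancel the common factors (t² + 1), (t + 2).

(2*t - 4)/(t + 1)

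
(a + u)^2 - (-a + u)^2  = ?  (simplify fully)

4*a*u

Only the odd-power cross terms survive.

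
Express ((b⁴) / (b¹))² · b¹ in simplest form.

b⁷

Inside the bracket: b³
Raise to the power 2: b⁶
Multiply by b¹: add exponents.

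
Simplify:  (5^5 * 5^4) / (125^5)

5^5 = 5^5; 5^4 = 5^4; 125^5 = 5^15
Combine exponents: 5^(-6)

5^(-6)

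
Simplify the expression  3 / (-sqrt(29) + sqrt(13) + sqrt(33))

(-51*sqrt(29) + 27*sqrt(33) + 147*sqrt(13) + 6*sqrt(12441))/1427

Group as (sqrt(13) + sqrt(33)) - sqrt(29); multiply by (sqrt(13) + sqrt(33)) + sqrt(29), then rationalise the remaining surd.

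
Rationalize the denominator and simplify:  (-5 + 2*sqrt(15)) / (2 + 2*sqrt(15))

(-sqrt(15) + 5)/4

Multiply numerator and denominator by -2*sqrt(15) + 2.
Denominator becomes -56; numerator becomes -70 + 14*sqrt(15).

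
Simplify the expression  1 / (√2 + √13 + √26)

Group as (√2 + √26) + √13; multiply by (√2 + √26) - √13, then rationalise the remaining surd.

(-15*√13 - 37*√2 + 52 + 11*√26)/17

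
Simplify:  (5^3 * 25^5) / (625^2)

5^3 = 5^3; 25^5 = 5^10; 625^2 = 5^8
Combine exponents: 5^5

5^5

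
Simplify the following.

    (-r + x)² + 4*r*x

After expansion: r² + 2*r*x + x² — a perfect-square trinomial.

(r + x)²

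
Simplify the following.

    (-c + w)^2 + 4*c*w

(c + w)^2

Expanding gives c^2 + 2*c*w + w^2, a perfect square.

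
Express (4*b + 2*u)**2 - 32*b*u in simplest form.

After expansion: 16*b**2 - 16*b*u + 4*u**2 — a perfect-square trinomial.

4*(2*b - u)**2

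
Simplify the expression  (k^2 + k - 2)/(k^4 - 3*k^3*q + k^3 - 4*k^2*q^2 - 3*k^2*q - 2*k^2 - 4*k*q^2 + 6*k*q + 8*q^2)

Factor: k^2 + k - 2 = (k - 1)*(k + 2);  k^4 - 3*k^3*q + k^3 - 4*k^2*q^2 - 3*k^2*q - 2*k^2 - 4*k*q^2 + 6*k*q + 8*q^2 = (k - 4*q)*(k + 2)*(k - 1)*(k + q)
Cancel the common factors (k + 2), (k - 1).

-1/(-k^2 + 3*k*q + 4*q^2)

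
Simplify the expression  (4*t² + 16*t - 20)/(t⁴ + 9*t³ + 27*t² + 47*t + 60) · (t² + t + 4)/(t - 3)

(4*t - 4)/(t² - 9)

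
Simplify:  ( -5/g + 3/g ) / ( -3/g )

2/3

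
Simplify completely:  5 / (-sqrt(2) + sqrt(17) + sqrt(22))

(-185*sqrt(2) - 15*sqrt(22) + 35*sqrt(17) + 20*sqrt(187))/127

Group as (sqrt(17) + sqrt(22)) - sqrt(2); multiply by (sqrt(17) + sqrt(22)) + sqrt(2), then rationalise the remaining surd.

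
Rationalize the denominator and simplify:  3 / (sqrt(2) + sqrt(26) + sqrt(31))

Group as (sqrt(2) + sqrt(31)) + sqrt(26); multiply by (sqrt(2) + sqrt(31)) - sqrt(26), then rationalise the remaining surd.

(-12*sqrt(403) - 9*sqrt(31) + 21*sqrt(26) + 165*sqrt(2))/199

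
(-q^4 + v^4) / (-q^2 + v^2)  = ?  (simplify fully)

Factor v^4 - q^4 and cancel (-q^2 + v^2).

q^2 + v^2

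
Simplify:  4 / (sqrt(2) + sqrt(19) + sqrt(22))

Group as (sqrt(2) + sqrt(19)) + sqrt(22); multiply by (sqrt(2) + sqrt(19)) - sqrt(22), then rationalise the remaining surd.

(-16*sqrt(209) - 4*sqrt(22) + 20*sqrt(19) + 156*sqrt(2))/151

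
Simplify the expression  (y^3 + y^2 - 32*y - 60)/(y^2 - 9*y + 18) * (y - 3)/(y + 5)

y + 2

Factor: y^3 + y^2 - 32*y - 60 = (y + 5)*(y + 2)*(y - 6);  y^2 - 9*y + 18 = (y - 6)*(y - 3)
Cancel the common factors (y - 3), (y + 5), (y - 6).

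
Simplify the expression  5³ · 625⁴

5^19

5³ = 5^3; 625⁴ = 5^16
Combine exponents: 5^19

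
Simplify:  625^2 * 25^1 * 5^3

5^13

625^2 = 5^8; 25^1 = 5^2; 5^3 = 5^3
Combine exponents: 5^13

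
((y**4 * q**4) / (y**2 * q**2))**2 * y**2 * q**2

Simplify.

q**6*y**6

Inside the bracket: y**2 * q**2
Raise to the power 2: y**4 * q**4
Multiply by y**2 * q**2: add exponents.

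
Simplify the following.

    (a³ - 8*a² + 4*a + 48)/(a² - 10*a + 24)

Factor: a³ - 8*a² + 4*a + 48 = (a + 2)·(a - 6)·(a - 4);  a² - 10*a + 24 = (a - 4)·(a - 6)
Cancel the common factors (a - 6), (a - 4).

a + 2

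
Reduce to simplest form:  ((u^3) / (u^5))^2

Inside the bracket: (u^-2)
Raise to the power 2: (u^-4)

u^(-4)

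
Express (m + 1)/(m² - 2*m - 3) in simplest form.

1/(m - 3)

Factor: m² - 2*m - 3 = (m + 1)·(m - 3)
Cancel the common factor (m + 1).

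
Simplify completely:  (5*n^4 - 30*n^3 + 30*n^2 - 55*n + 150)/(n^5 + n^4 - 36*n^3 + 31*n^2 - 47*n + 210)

Factor: 5*n^4 - 30*n^3 + 30*n^2 - 55*n + 150 = 5*(n - 2)*(n - 5)*(n^2 + n + 3);  n^5 + n^4 - 36*n^3 + 31*n^2 - 47*n + 210 = (n^2 + n + 3)*(n - 5)*(n + 7)*(n - 2)
Cancel the common factors (n^2 + n + 3), (n - 5), (n - 2).

5/(n + 7)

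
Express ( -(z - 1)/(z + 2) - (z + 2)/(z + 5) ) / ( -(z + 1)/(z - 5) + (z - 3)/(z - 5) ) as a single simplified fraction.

(2*z**3 - 2*z**2 - 41*z + 5)/(4*z**2 + 28*z + 40)

Numerator: -(z - 1)/(z + 2) - (z + 2)/(z + 5) = (-2*z**2 - 8*z + 1)/(z**2 + 7*z + 10)
Denominator: -(z + 1)/(z - 5) + (z - 3)/(z - 5) = -4/(z - 5)
Divide: ((-2*z**2 - 8*z + 1)/(z**2 + 7*z + 10)) · (-z/4 + 5/4) = (2*z**3 - 2*z**2 - 41*z + 5)/(4*z**2 + 28*z + 40)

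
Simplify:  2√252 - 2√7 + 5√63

2√252 = 12*√7; 2√7 = 2*√7; 5√63 = 15*√7
Combine: (12 - 2 + 15)·√7 = 25*√7

25*√7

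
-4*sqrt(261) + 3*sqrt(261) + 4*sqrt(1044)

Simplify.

21*sqrt(29)

4*sqrt(261) = 12*sqrt(29); 3*sqrt(261) = 9*sqrt(29); 4*sqrt(1044) = 24*sqrt(29)
Combine: (-12 + 9 + 24)·sqrt(29) = 21*sqrt(29)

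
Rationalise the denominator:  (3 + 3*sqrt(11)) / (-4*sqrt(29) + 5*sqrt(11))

(-4*sqrt(319) - 55 - 4*sqrt(29) - 5*sqrt(11))/63

Multiply numerator and denominator by 5*sqrt(11) + 4*sqrt(29).
Denominator becomes -189; numerator becomes 15*sqrt(11) + 12*sqrt(29) + 165 + 12*sqrt(319).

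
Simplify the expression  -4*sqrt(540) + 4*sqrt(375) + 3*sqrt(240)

8*sqrt(15)

4*sqrt(540) = 24*sqrt(15); 4*sqrt(375) = 20*sqrt(15); 3*sqrt(240) = 12*sqrt(15)
Combine: (-24 + 20 + 12)·sqrt(15) = 8*sqrt(15)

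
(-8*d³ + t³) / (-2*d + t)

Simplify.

4*d² + 2*d*t + t²

Factor as (a-b)(a^2+ab+b^2) with a=t, b=(2*d).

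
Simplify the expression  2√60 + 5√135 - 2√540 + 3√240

2√60 = 4*√15; 5√135 = 15*√15; 2√540 = 12*√15; 3√240 = 12*√15
Combine: (4 + 15 - 12 + 12)·√15 = 19*√15

19*√15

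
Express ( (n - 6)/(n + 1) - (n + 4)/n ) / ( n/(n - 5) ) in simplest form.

(-11*n^2 + 51*n + 20)/(n^3 + n^2)

Numerator: (n - 6)/(n + 1) - (n + 4)/n = (-11*n - 4)/(n^2 + n)
Denominator: n/(n - 5) = n/(n - 5)
Divide: ((-11*n - 4)/(n^2 + n)) · ((n - 5)/n) = (-11*n^2 + 51*n + 20)/(n^3 + n^2)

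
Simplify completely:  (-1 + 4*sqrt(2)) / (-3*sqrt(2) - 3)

(-9 + 5*sqrt(2))/3

Multiply numerator and denominator by -3 + 3*sqrt(2).
Denominator becomes -9; numerator becomes -15*sqrt(2) + 27.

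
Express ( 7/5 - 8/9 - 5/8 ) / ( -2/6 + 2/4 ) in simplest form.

-41/60

Numerator: 7/5 - 8/9 - 5/8 = -41/360
Denominator: -2/6 + 2/4 = 1/6
Divide: (-41/360) · (6) = -41/60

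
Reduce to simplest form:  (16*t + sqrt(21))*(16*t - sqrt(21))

256*t**2 - 21

Product of conjugates: (P+Q)(P-Q) = P**2 - Q**2.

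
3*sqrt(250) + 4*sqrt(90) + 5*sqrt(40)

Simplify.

3*sqrt(250) = 15*sqrt(10); 4*sqrt(90) = 12*sqrt(10); 5*sqrt(40) = 10*sqrt(10)
Combine: (15 + 12 + 10)·sqrt(10) = 37*sqrt(10)

37*sqrt(10)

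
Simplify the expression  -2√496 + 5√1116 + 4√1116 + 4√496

62*√31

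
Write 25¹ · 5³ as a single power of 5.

25¹ = 5^2; 5³ = 5^3
Combine exponents: 5^5

5^5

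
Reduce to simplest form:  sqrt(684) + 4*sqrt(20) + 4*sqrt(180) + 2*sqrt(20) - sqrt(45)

sqrt(684) = 6*sqrt(19); 4*sqrt(20) = 8*sqrt(5); 4*sqrt(180) = 24*sqrt(5); 2*sqrt(20) = 4*sqrt(5); sqrt(45) = 3*sqrt(5)

6*sqrt(19) + 33*sqrt(5)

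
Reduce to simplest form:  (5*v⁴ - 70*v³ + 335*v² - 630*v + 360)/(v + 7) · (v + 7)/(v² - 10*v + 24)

Factor: 5*v⁴ - 70*v³ + 335*v² - 630*v + 360 = 5·(v - 1)·(v - 6)·(v - 4)·(v - 3);  v² - 10*v + 24 = (v - 4)·(v - 6)
Cancel the common factors (v + 7), (v - 6), (v - 4).

5*v² - 20*v + 15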